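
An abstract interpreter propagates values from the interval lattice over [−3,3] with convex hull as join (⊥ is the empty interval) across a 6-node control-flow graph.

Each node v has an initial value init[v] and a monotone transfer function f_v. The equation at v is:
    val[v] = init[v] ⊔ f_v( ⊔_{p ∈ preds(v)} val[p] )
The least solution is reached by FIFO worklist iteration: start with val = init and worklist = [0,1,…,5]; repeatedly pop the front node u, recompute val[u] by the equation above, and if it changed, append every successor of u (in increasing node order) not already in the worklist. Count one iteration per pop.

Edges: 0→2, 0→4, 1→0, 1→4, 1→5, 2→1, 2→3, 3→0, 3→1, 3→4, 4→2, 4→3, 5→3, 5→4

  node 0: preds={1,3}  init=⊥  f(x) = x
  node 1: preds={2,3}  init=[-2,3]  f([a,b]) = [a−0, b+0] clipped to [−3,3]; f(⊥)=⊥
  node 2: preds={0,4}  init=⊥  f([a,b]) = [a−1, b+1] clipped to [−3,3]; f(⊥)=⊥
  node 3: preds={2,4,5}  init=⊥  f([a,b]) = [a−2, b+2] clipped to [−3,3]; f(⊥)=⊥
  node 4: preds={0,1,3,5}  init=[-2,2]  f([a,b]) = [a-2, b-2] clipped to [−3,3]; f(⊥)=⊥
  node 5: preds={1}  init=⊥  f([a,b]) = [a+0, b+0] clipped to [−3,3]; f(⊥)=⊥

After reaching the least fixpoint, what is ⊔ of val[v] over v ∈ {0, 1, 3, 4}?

[-3,3]

Trace (14 dequeues):
  [1] u=0 | in [-2,3] | out [-2,3] | prev ⊥ | push {}
  [2] u=1 | in ⊥ | out [-2,3] | ==
  [3] u=2 | in [-2,3] | out [-3,3] | prev ⊥ | push {1}
  [4] u=3 | in [-3,3] | out [-3,3] | prev ⊥ | push {0}
  [5] u=4 | in [-3,3] | out [-3,2] | prev [-2,2] | push {2,3}
  [6] u=5 | in [-2,3] | out [-2,3] | prev ⊥ | push {4}
  [7] u=1 | in [-3,3] | out [-3,3] | prev [-2,3] | push {5}
  [8] u=0 | in [-3,3] | out [-3,3] | prev [-2,3] | push {}
  [9] u=2 | in [-3,3] | out [-3,3] | ==
  [10] u=3 | in [-3,3] | out [-3,3] | ==
  [11] u=4 | in [-3,3] | out [-3,2] | ==
  [12] u=5 | in [-3,3] | out [-3,3] | prev [-2,3] | push {3,4}
  [13] u=3 | in [-3,3] | out [-3,3] | ==
  [14] u=4 | in [-3,3] | out [-3,2] | ==

Converged values:
  [0] [-3,3]
  [1] [-3,3]
  [2] [-3,3]
  [3] [-3,3]
  [4] [-3,2]
  [5] [-3,3]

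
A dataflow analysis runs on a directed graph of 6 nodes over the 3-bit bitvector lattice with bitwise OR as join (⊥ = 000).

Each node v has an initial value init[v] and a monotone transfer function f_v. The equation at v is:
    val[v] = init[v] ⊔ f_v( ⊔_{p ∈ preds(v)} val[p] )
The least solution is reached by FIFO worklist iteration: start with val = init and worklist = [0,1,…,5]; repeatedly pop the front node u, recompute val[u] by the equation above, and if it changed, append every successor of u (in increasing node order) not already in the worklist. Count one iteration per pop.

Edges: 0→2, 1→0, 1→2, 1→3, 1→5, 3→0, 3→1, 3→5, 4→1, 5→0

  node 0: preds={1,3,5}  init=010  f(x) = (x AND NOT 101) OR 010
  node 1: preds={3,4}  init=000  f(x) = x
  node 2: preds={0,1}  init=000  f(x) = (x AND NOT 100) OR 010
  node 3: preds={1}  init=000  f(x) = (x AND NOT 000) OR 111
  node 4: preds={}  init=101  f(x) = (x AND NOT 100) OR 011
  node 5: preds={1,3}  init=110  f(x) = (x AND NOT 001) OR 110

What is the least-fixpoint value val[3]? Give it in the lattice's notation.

Worklist (12 pops):
  #1 pop 0: in=110 → 010 (no change)
  #2 pop 1: in=101 → 101 (was 000); enqueue [0]
  #3 pop 2: in=111 → 011 (was 000); enqueue []
  #4 pop 3: in=101 → 111 (was 000); enqueue [1]
  #5 pop 4: in=000 → 111 (was 101); enqueue []
  #6 pop 5: in=111 → 110 (no change)
  #7 pop 0: in=111 → 010 (no change)
  #8 pop 1: in=111 → 111 (was 101); enqueue [0,2,3,5]
  #9 pop 0: in=111 → 010 (no change)
  #10 pop 2: in=111 → 011 (no change)
  #11 pop 3: in=111 → 111 (no change)
  #12 pop 5: in=111 → 110 (no change)

Fixpoint:
  val[0] = 010
  val[1] = 111
  val[2] = 011
  val[3] = 111
  val[4] = 111
  val[5] = 110

111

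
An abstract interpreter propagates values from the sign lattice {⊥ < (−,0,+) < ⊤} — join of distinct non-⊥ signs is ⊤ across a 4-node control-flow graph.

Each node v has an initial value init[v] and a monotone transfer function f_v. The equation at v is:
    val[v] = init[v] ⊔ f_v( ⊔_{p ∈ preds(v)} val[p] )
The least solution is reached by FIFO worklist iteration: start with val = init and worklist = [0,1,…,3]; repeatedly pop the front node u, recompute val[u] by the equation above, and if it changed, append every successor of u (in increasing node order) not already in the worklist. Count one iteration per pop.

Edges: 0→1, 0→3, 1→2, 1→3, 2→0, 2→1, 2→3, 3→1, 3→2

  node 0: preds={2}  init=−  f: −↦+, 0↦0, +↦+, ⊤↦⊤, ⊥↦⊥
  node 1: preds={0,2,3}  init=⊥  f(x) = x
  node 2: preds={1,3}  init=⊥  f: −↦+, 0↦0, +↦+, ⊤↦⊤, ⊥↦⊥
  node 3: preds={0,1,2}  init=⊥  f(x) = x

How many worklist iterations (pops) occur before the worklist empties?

Worklist (10 pops):
  #1 pop 0: in=⊥ → − (no change)
  #2 pop 1: in=− → − (was ⊥); enqueue []
  #3 pop 2: in=− → + (was ⊥); enqueue [0,1]
  #4 pop 3: in=⊤ → ⊤ (was ⊥); enqueue [2]
  #5 pop 0: in=+ → ⊤ (was −); enqueue [3]
  #6 pop 1: in=⊤ → ⊤ (was −); enqueue []
  #7 pop 2: in=⊤ → ⊤ (was +); enqueue [0,1]
  #8 pop 3: in=⊤ → ⊤ (no change)
  #9 pop 0: in=⊤ → ⊤ (no change)
  #10 pop 1: in=⊤ → ⊤ (no change)

Fixpoint:
  val[0] = ⊤
  val[1] = ⊤
  val[2] = ⊤
  val[3] = ⊤

10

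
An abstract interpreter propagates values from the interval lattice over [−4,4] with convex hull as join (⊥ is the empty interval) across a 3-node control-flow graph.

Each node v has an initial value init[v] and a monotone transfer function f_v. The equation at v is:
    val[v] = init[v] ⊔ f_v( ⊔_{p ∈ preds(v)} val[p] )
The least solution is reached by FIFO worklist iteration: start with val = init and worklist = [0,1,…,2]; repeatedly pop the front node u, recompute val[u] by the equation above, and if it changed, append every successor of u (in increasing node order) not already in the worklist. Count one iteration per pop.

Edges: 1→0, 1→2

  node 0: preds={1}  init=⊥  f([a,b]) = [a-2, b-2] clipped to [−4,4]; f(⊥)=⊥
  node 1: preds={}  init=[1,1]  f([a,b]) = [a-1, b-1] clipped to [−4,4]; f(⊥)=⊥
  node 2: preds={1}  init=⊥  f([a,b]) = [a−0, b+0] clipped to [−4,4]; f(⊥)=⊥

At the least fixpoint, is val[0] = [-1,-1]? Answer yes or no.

yes

Iteration log — 3 steps:
  step 1. node 0  ⊔preds=[1,1]  new=[-1,-1]  old=⊥  +wl: 
  step 2. node 1  ⊔preds=⊥  new=[1,1]  stable
  step 3. node 2  ⊔preds=[1,1]  new=[1,1]  old=⊥  +wl: 

Least fixpoint reached:
  node 0: [-1,-1]
  node 1: [1,1]
  node 2: [1,1]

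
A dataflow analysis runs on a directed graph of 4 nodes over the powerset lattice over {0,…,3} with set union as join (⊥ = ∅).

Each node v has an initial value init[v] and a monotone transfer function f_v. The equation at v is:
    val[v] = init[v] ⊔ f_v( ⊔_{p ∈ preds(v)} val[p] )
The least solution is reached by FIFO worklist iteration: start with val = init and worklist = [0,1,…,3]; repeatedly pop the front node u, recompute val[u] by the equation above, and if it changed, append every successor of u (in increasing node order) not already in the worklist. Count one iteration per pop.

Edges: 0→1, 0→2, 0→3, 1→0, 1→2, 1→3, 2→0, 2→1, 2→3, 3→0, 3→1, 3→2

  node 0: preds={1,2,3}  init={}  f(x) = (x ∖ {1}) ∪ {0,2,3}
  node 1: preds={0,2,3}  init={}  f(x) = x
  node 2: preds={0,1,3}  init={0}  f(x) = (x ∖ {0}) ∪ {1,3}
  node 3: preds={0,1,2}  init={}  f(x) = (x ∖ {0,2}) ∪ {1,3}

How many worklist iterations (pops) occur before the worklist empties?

9

Iteration log — 9 steps:
  step 1. node 0  ⊔preds={0}  new={0,2,3}  old={}  +wl: 
  step 2. node 1  ⊔preds={0,2,3}  new={0,2,3}  old={}  +wl: 0
  step 3. node 2  ⊔preds={0,2,3}  new={0,1,2,3}  old={0}  +wl: 1
  step 4. node 3  ⊔preds={0,1,2,3}  new={1,3}  old={}  +wl: 2
  step 5. node 0  ⊔preds={0,1,2,3}  new={0,2,3}  stable
  step 6. node 1  ⊔preds={0,1,2,3}  new={0,1,2,3}  old={0,2,3}  +wl: 0,3
  step 7. node 2  ⊔preds={0,1,2,3}  new={0,1,2,3}  stable
  step 8. node 0  ⊔preds={0,1,2,3}  new={0,2,3}  stable
  step 9. node 3  ⊔preds={0,1,2,3}  new={1,3}  stable

Least fixpoint reached:
  node 0: {0,2,3}
  node 1: {0,1,2,3}
  node 2: {0,1,2,3}
  node 3: {1,3}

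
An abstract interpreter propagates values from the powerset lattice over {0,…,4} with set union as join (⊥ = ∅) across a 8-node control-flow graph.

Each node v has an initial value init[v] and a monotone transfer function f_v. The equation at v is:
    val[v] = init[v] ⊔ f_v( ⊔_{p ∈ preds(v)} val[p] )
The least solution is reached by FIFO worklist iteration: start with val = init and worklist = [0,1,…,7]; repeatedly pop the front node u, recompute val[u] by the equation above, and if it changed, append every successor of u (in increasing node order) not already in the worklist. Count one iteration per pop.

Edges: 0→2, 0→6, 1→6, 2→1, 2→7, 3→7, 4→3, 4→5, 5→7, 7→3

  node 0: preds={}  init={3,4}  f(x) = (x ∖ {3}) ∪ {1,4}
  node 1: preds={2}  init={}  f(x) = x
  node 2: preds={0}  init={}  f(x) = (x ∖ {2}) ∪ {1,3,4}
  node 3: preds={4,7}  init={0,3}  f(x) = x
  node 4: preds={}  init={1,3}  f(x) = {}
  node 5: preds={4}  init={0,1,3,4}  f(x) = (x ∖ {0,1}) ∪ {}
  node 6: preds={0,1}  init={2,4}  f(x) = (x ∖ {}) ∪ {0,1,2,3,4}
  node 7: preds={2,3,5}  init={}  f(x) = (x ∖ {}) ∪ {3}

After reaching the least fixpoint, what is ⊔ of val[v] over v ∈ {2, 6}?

Trace (12 dequeues):
  [1] u=0 | in {} | out {1,3,4} | prev {3,4} | push {}
  [2] u=1 | in {} | out {} | ==
  [3] u=2 | in {1,3,4} | out {1,3,4} | prev {} | push {1}
  [4] u=3 | in {1,3} | out {0,1,3} | prev {0,3} | push {}
  [5] u=4 | in {} | out {1,3} | ==
  [6] u=5 | in {1,3} | out {0,1,3,4} | ==
  [7] u=6 | in {1,3,4} | out {0,1,2,3,4} | prev {2,4} | push {}
  [8] u=7 | in {0,1,3,4} | out {0,1,3,4} | prev {} | push {3}
  [9] u=1 | in {1,3,4} | out {1,3,4} | prev {} | push {6}
  [10] u=3 | in {0,1,3,4} | out {0,1,3,4} | prev {0,1,3} | push {7}
  [11] u=6 | in {1,3,4} | out {0,1,2,3,4} | ==
  [12] u=7 | in {0,1,3,4} | out {0,1,3,4} | ==

Converged values:
  [0] {1,3,4}
  [1] {1,3,4}
  [2] {1,3,4}
  [3] {0,1,3,4}
  [4] {1,3}
  [5] {0,1,3,4}
  [6] {0,1,2,3,4}
  [7] {0,1,3,4}

{0,1,2,3,4}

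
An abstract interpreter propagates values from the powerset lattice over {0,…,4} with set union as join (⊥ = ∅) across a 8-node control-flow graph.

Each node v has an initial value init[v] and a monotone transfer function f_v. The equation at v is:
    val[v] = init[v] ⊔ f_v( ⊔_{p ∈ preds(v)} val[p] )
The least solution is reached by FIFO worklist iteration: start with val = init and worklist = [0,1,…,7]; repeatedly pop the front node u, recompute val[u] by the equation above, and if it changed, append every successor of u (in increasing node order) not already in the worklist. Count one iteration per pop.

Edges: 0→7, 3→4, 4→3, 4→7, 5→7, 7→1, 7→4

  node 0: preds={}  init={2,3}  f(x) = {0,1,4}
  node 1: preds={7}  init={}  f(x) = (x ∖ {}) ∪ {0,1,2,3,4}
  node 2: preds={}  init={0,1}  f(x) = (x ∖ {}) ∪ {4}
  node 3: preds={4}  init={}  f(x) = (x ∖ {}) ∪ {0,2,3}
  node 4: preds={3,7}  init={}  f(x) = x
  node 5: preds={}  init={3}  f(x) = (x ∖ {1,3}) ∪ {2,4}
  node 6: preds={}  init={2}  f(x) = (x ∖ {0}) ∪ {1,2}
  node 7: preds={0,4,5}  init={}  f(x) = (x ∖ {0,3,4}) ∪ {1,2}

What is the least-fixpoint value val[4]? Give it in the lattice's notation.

Worklist (14 pops):
  #1 pop 0: in={} → {0,1,2,3,4} (was {2,3}); enqueue []
  #2 pop 1: in={} → {0,1,2,3,4} (was {}); enqueue []
  #3 pop 2: in={} → {0,1,4} (was {0,1}); enqueue []
  #4 pop 3: in={} → {0,2,3} (was {}); enqueue []
  #5 pop 4: in={0,2,3} → {0,2,3} (was {}); enqueue [3]
  #6 pop 5: in={} → {2,3,4} (was {3}); enqueue []
  #7 pop 6: in={} → {1,2} (was {2}); enqueue []
  #8 pop 7: in={0,1,2,3,4} → {1,2} (was {}); enqueue [1,4]
  #9 pop 3: in={0,2,3} → {0,2,3} (no change)
  #10 pop 1: in={1,2} → {0,1,2,3,4} (no change)
  #11 pop 4: in={0,1,2,3} → {0,1,2,3} (was {0,2,3}); enqueue [3,7]
  #12 pop 3: in={0,1,2,3} → {0,1,2,3} (was {0,2,3}); enqueue [4]
  #13 pop 7: in={0,1,2,3,4} → {1,2} (no change)
  #14 pop 4: in={0,1,2,3} → {0,1,2,3} (no change)

Fixpoint:
  val[0] = {0,1,2,3,4}
  val[1] = {0,1,2,3,4}
  val[2] = {0,1,4}
  val[3] = {0,1,2,3}
  val[4] = {0,1,2,3}
  val[5] = {2,3,4}
  val[6] = {1,2}
  val[7] = {1,2}

{0,1,2,3}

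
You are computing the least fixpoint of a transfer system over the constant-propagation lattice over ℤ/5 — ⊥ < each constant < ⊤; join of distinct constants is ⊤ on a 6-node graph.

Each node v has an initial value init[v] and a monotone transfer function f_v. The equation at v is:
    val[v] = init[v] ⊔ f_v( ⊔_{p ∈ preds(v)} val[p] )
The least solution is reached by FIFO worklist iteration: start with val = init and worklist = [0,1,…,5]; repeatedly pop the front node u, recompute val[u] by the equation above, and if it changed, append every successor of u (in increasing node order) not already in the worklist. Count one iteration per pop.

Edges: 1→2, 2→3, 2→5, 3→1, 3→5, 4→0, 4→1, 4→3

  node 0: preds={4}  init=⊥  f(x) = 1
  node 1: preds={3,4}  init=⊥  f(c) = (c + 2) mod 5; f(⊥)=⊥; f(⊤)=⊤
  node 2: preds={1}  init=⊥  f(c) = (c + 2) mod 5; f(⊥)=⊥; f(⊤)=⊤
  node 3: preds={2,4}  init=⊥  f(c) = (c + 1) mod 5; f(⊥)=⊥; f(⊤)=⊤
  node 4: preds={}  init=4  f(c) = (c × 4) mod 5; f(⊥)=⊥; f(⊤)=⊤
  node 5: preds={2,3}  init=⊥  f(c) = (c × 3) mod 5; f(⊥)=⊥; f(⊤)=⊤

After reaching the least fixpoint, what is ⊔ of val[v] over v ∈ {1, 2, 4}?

⊤

Worklist (10 pops):
  #1 pop 0: in=4 → 1 (was ⊥); enqueue []
  #2 pop 1: in=4 → 1 (was ⊥); enqueue []
  #3 pop 2: in=1 → 3 (was ⊥); enqueue []
  #4 pop 3: in=⊤ → ⊤ (was ⊥); enqueue [1]
  #5 pop 4: in=⊥ → 4 (no change)
  #6 pop 5: in=⊤ → ⊤ (was ⊥); enqueue []
  #7 pop 1: in=⊤ → ⊤ (was 1); enqueue [2]
  #8 pop 2: in=⊤ → ⊤ (was 3); enqueue [3,5]
  #9 pop 3: in=⊤ → ⊤ (no change)
  #10 pop 5: in=⊤ → ⊤ (no change)

Fixpoint:
  val[0] = 1
  val[1] = ⊤
  val[2] = ⊤
  val[3] = ⊤
  val[4] = 4
  val[5] = ⊤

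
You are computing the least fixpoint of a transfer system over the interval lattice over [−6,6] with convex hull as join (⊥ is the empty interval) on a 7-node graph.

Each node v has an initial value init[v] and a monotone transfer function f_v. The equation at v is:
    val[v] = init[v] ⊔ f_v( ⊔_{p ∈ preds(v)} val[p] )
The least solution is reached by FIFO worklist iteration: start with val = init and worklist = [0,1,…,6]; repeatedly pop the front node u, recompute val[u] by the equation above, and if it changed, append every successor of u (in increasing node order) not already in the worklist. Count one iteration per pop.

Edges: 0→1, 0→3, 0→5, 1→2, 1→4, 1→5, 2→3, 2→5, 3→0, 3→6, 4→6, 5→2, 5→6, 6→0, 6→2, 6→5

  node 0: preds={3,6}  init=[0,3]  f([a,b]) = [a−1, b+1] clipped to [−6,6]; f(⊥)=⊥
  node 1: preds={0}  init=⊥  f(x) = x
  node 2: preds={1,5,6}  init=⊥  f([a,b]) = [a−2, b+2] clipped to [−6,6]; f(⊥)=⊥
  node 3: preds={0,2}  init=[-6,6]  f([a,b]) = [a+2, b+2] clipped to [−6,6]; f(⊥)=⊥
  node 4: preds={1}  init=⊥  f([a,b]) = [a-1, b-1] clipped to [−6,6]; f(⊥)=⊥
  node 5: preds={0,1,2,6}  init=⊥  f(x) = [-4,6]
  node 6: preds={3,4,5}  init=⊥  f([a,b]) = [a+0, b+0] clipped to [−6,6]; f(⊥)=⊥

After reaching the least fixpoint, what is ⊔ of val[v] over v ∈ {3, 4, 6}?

[-6,6]

Worklist (10 pops):
  #1 pop 0: in=[-6,6] → [-6,6] (was [0,3]); enqueue []
  #2 pop 1: in=[-6,6] → [-6,6] (was ⊥); enqueue []
  #3 pop 2: in=[-6,6] → [-6,6] (was ⊥); enqueue []
  #4 pop 3: in=[-6,6] → [-6,6] (no change)
  #5 pop 4: in=[-6,6] → [-6,5] (was ⊥); enqueue []
  #6 pop 5: in=[-6,6] → [-4,6] (was ⊥); enqueue [2]
  #7 pop 6: in=[-6,6] → [-6,6] (was ⊥); enqueue [0,5]
  #8 pop 2: in=[-6,6] → [-6,6] (no change)
  #9 pop 0: in=[-6,6] → [-6,6] (no change)
  #10 pop 5: in=[-6,6] → [-4,6] (no change)

Fixpoint:
  val[0] = [-6,6]
  val[1] = [-6,6]
  val[2] = [-6,6]
  val[3] = [-6,6]
  val[4] = [-6,5]
  val[5] = [-4,6]
  val[6] = [-6,6]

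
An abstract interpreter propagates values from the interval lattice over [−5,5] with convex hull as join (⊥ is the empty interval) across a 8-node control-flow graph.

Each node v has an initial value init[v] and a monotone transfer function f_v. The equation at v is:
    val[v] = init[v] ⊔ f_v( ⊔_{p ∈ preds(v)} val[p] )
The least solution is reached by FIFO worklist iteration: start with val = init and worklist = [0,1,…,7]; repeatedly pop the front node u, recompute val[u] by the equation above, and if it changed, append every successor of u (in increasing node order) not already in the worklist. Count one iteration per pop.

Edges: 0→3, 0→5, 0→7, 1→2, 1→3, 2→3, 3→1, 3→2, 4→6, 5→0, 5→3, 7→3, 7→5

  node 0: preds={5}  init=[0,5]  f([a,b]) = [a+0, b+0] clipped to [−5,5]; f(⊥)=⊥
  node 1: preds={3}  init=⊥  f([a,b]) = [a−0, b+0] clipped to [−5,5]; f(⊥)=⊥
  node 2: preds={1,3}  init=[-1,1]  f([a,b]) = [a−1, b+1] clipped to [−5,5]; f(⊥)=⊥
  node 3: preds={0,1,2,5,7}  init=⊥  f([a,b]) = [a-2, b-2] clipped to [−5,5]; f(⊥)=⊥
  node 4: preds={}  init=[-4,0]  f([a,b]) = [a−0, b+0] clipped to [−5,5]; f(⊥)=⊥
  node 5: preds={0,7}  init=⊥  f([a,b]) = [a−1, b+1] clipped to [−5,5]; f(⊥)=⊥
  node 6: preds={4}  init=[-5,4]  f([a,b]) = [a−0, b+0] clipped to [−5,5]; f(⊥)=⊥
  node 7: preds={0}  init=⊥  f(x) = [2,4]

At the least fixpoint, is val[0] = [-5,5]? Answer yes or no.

Worklist (32 pops):
  #1 pop 0: in=⊥ → [0,5] (no change)
  #2 pop 1: in=⊥ → ⊥ (no change)
  #3 pop 2: in=⊥ → [-1,1] (no change)
  #4 pop 3: in=[-1,5] → [-3,3] (was ⊥); enqueue [1,2]
  #5 pop 4: in=⊥ → [-4,0] (no change)
  #6 pop 5: in=[0,5] → [-1,5] (was ⊥); enqueue [0,3]
  #7 pop 6: in=[-4,0] → [-5,4] (no change)
  #8 pop 7: in=[0,5] → [2,4] (was ⊥); enqueue [5]
  #9 pop 1: in=[-3,3] → [-3,3] (was ⊥); enqueue []
  #10 pop 2: in=[-3,3] → [-4,4] (was [-1,1]); enqueue []
  #11 pop 0: in=[-1,5] → [-1,5] (was [0,5]); enqueue [7]
  #12 pop 3: in=[-4,5] → [-5,3] (was [-3,3]); enqueue [1,2]
  #13 pop 5: in=[-1,5] → [-2,5] (was [-1,5]); enqueue [0,3]
  #14 pop 7: in=[-1,5] → [2,4] (no change)
  #15 pop 1: in=[-5,3] → [-5,3] (was [-3,3]); enqueue []
  #16 pop 2: in=[-5,3] → [-5,4] (was [-4,4]); enqueue []
  #17 pop 0: in=[-2,5] → [-2,5] (was [-1,5]); enqueue [5,7]
  #18 pop 3: in=[-5,5] → [-5,3] (no change)
  #19 pop 5: in=[-2,5] → [-3,5] (was [-2,5]); enqueue [0,3]
  #20 pop 7: in=[-2,5] → [2,4] (no change)
  #21 pop 0: in=[-3,5] → [-3,5] (was [-2,5]); enqueue [5,7]
  #22 pop 3: in=[-5,5] → [-5,3] (no change)
  #23 pop 5: in=[-3,5] → [-4,5] (was [-3,5]); enqueue [0,3]
  #24 pop 7: in=[-3,5] → [2,4] (no change)
  #25 pop 0: in=[-4,5] → [-4,5] (was [-3,5]); enqueue [5,7]
  #26 pop 3: in=[-5,5] → [-5,3] (no change)
  #27 pop 5: in=[-4,5] → [-5,5] (was [-4,5]); enqueue [0,3]
  #28 pop 7: in=[-4,5] → [2,4] (no change)
  #29 pop 0: in=[-5,5] → [-5,5] (was [-4,5]); enqueue [5,7]
  #30 pop 3: in=[-5,5] → [-5,3] (no change)
  #31 pop 5: in=[-5,5] → [-5,5] (no change)
  #32 pop 7: in=[-5,5] → [2,4] (no change)

Fixpoint:
  val[0] = [-5,5]
  val[1] = [-5,3]
  val[2] = [-5,4]
  val[3] = [-5,3]
  val[4] = [-4,0]
  val[5] = [-5,5]
  val[6] = [-5,4]
  val[7] = [2,4]

yes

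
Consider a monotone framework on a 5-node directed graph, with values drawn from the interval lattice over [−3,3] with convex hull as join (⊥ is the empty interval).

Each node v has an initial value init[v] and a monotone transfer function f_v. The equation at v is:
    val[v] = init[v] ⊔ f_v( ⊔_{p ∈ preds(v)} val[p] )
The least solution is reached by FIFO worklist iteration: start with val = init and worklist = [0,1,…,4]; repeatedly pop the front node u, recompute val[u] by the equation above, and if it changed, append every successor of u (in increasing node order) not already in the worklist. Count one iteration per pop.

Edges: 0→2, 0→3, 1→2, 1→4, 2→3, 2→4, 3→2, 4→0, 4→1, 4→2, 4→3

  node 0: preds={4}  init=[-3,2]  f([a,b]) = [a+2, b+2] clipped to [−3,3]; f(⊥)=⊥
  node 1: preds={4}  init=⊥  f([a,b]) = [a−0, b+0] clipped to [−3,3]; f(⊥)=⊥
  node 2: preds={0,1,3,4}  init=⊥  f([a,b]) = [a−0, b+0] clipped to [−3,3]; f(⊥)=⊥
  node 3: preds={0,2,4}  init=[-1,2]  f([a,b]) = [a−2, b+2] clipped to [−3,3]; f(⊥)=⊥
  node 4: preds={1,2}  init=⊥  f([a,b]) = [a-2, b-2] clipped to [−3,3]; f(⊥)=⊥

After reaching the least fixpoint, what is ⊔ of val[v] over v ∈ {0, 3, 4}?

[-3,3]

Worklist (16 pops):
  #1 pop 0: in=⊥ → [-3,2] (no change)
  #2 pop 1: in=⊥ → ⊥ (no change)
  #3 pop 2: in=[-3,2] → [-3,2] (was ⊥); enqueue []
  #4 pop 3: in=[-3,2] → [-3,3] (was [-1,2]); enqueue [2]
  #5 pop 4: in=[-3,2] → [-3,0] (was ⊥); enqueue [0,1,3]
  #6 pop 2: in=[-3,3] → [-3,3] (was [-3,2]); enqueue [4]
  #7 pop 0: in=[-3,0] → [-3,2] (no change)
  #8 pop 1: in=[-3,0] → [-3,0] (was ⊥); enqueue [2]
  #9 pop 3: in=[-3,3] → [-3,3] (no change)
  #10 pop 4: in=[-3,3] → [-3,1] (was [-3,0]); enqueue [0,1,3]
  #11 pop 2: in=[-3,3] → [-3,3] (no change)
  #12 pop 0: in=[-3,1] → [-3,3] (was [-3,2]); enqueue [2]
  #13 pop 1: in=[-3,1] → [-3,1] (was [-3,0]); enqueue [4]
  #14 pop 3: in=[-3,3] → [-3,3] (no change)
  #15 pop 2: in=[-3,3] → [-3,3] (no change)
  #16 pop 4: in=[-3,3] → [-3,1] (no change)

Fixpoint:
  val[0] = [-3,3]
  val[1] = [-3,1]
  val[2] = [-3,3]
  val[3] = [-3,3]
  val[4] = [-3,1]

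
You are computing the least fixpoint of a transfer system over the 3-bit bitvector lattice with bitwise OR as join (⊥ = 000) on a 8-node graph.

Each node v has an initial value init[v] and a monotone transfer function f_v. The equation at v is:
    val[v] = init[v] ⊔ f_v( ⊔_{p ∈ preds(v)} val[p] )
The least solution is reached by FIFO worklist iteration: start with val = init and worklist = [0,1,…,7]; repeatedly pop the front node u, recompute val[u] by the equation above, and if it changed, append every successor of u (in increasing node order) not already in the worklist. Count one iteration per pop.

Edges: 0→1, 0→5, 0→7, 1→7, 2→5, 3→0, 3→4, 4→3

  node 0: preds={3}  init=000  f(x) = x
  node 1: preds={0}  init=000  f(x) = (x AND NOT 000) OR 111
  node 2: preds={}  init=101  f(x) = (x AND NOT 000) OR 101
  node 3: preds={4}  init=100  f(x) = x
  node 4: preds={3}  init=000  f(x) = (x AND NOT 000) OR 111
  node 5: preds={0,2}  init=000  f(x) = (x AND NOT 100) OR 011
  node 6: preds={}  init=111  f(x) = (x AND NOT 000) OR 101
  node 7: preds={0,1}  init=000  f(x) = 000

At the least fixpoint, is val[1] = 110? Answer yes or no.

no

Worklist (14 pops):
  #1 pop 0: in=100 → 100 (was 000); enqueue []
  #2 pop 1: in=100 → 111 (was 000); enqueue []
  #3 pop 2: in=000 → 101 (no change)
  #4 pop 3: in=000 → 100 (no change)
  #5 pop 4: in=100 → 111 (was 000); enqueue [3]
  #6 pop 5: in=101 → 011 (was 000); enqueue []
  #7 pop 6: in=000 → 111 (no change)
  #8 pop 7: in=111 → 000 (no change)
  #9 pop 3: in=111 → 111 (was 100); enqueue [0,4]
  #10 pop 0: in=111 → 111 (was 100); enqueue [1,5,7]
  #11 pop 4: in=111 → 111 (no change)
  #12 pop 1: in=111 → 111 (no change)
  #13 pop 5: in=111 → 011 (no change)
  #14 pop 7: in=111 → 000 (no change)

Fixpoint:
  val[0] = 111
  val[1] = 111
  val[2] = 101
  val[3] = 111
  val[4] = 111
  val[5] = 011
  val[6] = 111
  val[7] = 000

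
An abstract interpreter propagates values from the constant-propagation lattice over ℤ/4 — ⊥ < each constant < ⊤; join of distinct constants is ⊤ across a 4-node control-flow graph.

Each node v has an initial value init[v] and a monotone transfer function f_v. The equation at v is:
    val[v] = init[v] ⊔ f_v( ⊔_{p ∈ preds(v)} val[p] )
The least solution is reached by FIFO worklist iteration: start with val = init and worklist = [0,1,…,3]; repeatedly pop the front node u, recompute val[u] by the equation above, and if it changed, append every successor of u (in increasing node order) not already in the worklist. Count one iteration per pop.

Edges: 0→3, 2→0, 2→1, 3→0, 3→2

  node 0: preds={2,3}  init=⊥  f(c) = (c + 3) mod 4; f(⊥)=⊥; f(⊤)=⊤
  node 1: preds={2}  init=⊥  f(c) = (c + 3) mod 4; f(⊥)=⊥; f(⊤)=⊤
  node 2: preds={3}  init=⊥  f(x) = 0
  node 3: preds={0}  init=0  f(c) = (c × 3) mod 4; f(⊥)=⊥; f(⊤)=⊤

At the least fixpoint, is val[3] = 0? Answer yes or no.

Iteration log — 8 steps:
  step 1. node 0  ⊔preds=0  new=3  old=⊥  +wl: 
  step 2. node 1  ⊔preds=⊥  new=⊥  stable
  step 3. node 2  ⊔preds=0  new=0  old=⊥  +wl: 0,1
  step 4. node 3  ⊔preds=3  new=⊤  old=0  +wl: 2
  step 5. node 0  ⊔preds=⊤  new=⊤  old=3  +wl: 3
  step 6. node 1  ⊔preds=0  new=3  old=⊥  +wl: 
  step 7. node 2  ⊔preds=⊤  new=0  stable
  step 8. node 3  ⊔preds=⊤  new=⊤  stable

Least fixpoint reached:
  node 0: ⊤
  node 1: 3
  node 2: 0
  node 3: ⊤

no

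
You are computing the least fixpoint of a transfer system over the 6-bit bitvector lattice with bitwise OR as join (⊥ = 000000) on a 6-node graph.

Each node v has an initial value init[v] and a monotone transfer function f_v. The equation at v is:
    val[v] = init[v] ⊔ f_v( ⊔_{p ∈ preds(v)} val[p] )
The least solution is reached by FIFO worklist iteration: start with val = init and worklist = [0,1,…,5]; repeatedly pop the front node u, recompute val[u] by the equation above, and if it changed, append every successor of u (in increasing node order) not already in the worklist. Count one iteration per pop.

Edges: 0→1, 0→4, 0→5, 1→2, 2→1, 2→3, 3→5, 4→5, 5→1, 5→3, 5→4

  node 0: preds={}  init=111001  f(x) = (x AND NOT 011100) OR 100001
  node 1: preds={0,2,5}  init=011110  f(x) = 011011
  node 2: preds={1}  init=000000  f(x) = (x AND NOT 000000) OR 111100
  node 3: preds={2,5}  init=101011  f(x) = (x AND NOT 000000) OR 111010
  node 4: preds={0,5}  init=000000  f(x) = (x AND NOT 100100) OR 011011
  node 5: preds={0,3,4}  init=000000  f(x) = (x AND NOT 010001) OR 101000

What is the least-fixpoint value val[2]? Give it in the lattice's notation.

111111

Iteration log — 9 steps:
  step 1. node 0  ⊔preds=000000  new=111001  stable
  step 2. node 1  ⊔preds=111001  new=011111  old=011110  +wl: 
  step 3. node 2  ⊔preds=011111  new=111111  old=000000  +wl: 1
  step 4. node 3  ⊔preds=111111  new=111111  old=101011  +wl: 
  step 5. node 4  ⊔preds=111001  new=011011  old=000000  +wl: 
  step 6. node 5  ⊔preds=111111  new=101110  old=000000  +wl: 3,4
  step 7. node 1  ⊔preds=111111  new=011111  stable
  step 8. node 3  ⊔preds=111111  new=111111  stable
  step 9. node 4  ⊔preds=111111  new=011011  stable

Least fixpoint reached:
  node 0: 111001
  node 1: 011111
  node 2: 111111
  node 3: 111111
  node 4: 011011
  node 5: 101110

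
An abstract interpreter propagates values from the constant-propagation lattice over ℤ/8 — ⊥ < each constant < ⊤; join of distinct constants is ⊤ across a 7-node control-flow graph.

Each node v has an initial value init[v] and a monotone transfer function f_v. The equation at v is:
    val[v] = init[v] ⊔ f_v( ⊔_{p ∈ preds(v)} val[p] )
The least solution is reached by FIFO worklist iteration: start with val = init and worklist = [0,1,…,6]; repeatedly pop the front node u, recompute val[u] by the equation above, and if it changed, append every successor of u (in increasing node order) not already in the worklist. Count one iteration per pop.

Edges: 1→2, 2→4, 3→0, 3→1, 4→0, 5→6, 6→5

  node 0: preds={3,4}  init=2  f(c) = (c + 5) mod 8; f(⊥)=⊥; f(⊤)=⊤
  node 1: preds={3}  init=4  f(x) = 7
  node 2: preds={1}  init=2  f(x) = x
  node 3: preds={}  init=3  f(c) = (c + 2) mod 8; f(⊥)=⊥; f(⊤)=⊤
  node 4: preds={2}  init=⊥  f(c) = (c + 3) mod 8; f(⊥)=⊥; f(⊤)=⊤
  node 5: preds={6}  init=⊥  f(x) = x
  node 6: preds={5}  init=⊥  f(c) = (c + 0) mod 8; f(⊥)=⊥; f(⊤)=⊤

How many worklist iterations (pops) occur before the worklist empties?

Trace (8 dequeues):
  [1] u=0 | in 3 | out ⊤ | prev 2 | push {}
  [2] u=1 | in 3 | out ⊤ | prev 4 | push {}
  [3] u=2 | in ⊤ | out ⊤ | prev 2 | push {}
  [4] u=3 | in ⊥ | out 3 | ==
  [5] u=4 | in ⊤ | out ⊤ | prev ⊥ | push {0}
  [6] u=5 | in ⊥ | out ⊥ | ==
  [7] u=6 | in ⊥ | out ⊥ | ==
  [8] u=0 | in ⊤ | out ⊤ | ==

Converged values:
  [0] ⊤
  [1] ⊤
  [2] ⊤
  [3] 3
  [4] ⊤
  [5] ⊥
  [6] ⊥

8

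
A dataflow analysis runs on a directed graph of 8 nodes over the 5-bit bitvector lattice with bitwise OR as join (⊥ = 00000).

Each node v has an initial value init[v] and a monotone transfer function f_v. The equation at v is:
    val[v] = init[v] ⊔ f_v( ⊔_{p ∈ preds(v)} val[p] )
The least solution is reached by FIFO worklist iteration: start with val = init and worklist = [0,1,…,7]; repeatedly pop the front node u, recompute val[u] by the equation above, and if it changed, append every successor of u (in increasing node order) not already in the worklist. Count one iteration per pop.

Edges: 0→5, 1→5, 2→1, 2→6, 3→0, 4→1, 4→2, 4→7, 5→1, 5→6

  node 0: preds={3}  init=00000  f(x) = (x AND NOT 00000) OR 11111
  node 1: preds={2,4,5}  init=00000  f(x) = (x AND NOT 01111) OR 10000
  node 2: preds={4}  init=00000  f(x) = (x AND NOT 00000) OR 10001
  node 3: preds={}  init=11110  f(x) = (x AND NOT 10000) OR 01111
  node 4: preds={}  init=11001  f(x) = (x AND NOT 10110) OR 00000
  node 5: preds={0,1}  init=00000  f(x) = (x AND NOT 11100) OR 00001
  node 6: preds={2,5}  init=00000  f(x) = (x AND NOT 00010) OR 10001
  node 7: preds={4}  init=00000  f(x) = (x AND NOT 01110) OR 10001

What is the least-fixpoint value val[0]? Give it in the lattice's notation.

11111

Iteration log — 10 steps:
  step 1. node 0  ⊔preds=11110  new=11111  old=00000  +wl: 
  step 2. node 1  ⊔preds=11001  new=10000  old=00000  +wl: 
  step 3. node 2  ⊔preds=11001  new=11001  old=00000  +wl: 1
  step 4. node 3  ⊔preds=00000  new=11111  old=11110  +wl: 0
  step 5. node 4  ⊔preds=00000  new=11001  stable
  step 6. node 5  ⊔preds=11111  new=00011  old=00000  +wl: 
  step 7. node 6  ⊔preds=11011  new=11001  old=00000  +wl: 
  step 8. node 7  ⊔preds=11001  new=10001  old=00000  +wl: 
  step 9. node 1  ⊔preds=11011  new=10000  stable
  step 10. node 0  ⊔preds=11111  new=11111  stable

Least fixpoint reached:
  node 0: 11111
  node 1: 10000
  node 2: 11001
  node 3: 11111
  node 4: 11001
  node 5: 00011
  node 6: 11001
  node 7: 10001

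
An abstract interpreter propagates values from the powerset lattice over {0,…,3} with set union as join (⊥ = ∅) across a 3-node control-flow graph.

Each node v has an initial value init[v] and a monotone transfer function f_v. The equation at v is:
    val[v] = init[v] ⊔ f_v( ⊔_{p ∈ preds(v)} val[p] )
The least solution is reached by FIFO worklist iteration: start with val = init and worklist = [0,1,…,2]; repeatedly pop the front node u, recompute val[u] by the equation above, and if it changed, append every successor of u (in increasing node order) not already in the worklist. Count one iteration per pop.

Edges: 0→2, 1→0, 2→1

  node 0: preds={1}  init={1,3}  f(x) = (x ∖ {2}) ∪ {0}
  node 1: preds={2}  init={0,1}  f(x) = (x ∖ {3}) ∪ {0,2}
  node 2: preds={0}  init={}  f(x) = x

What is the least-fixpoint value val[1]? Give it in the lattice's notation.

Worklist (5 pops):
  #1 pop 0: in={0,1} → {0,1,3} (was {1,3}); enqueue []
  #2 pop 1: in={} → {0,1,2} (was {0,1}); enqueue [0]
  #3 pop 2: in={0,1,3} → {0,1,3} (was {}); enqueue [1]
  #4 pop 0: in={0,1,2} → {0,1,3} (no change)
  #5 pop 1: in={0,1,3} → {0,1,2} (no change)

Fixpoint:
  val[0] = {0,1,3}
  val[1] = {0,1,2}
  val[2] = {0,1,3}

{0,1,2}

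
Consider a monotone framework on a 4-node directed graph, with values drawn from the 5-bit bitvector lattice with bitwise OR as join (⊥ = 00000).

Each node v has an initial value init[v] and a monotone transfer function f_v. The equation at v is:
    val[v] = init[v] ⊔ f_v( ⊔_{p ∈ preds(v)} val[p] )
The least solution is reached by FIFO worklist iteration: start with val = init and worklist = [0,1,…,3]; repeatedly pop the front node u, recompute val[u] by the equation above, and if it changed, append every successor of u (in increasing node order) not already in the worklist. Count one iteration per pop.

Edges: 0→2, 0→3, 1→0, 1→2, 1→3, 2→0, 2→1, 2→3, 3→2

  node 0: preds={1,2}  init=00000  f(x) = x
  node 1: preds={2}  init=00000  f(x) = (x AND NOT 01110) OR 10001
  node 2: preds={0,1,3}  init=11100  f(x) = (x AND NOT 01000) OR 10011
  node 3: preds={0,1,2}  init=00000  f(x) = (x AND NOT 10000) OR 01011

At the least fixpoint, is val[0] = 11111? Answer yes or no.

Worklist (8 pops):
  #1 pop 0: in=11100 → 11100 (was 00000); enqueue []
  #2 pop 1: in=11100 → 10001 (was 00000); enqueue [0]
  #3 pop 2: in=11101 → 11111 (was 11100); enqueue [1]
  #4 pop 3: in=11111 → 01111 (was 00000); enqueue [2]
  #5 pop 0: in=11111 → 11111 (was 11100); enqueue [3]
  #6 pop 1: in=11111 → 10001 (no change)
  #7 pop 2: in=11111 → 11111 (no change)
  #8 pop 3: in=11111 → 01111 (no change)

Fixpoint:
  val[0] = 11111
  val[1] = 10001
  val[2] = 11111
  val[3] = 01111

yes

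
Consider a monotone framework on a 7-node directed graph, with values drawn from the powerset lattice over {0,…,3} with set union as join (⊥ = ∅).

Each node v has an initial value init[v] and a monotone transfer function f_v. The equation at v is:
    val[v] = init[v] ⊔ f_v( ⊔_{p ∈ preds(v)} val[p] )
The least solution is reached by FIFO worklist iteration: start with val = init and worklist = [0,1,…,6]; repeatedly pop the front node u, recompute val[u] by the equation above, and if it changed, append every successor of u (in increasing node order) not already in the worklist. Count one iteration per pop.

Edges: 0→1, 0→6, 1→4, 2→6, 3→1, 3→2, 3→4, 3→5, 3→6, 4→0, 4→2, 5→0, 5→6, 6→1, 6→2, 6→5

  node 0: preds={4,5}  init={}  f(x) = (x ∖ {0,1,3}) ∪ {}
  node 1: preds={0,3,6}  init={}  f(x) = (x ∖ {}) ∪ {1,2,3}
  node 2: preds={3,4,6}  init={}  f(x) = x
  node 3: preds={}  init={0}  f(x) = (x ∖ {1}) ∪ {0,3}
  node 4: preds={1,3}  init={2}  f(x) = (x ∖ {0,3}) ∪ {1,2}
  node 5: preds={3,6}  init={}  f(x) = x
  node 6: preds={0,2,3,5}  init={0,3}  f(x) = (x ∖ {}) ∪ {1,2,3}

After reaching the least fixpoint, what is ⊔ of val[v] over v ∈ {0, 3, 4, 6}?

Iteration log — 13 steps:
  step 1. node 0  ⊔preds={2}  new={2}  old={}  +wl: 
  step 2. node 1  ⊔preds={0,2,3}  new={0,1,2,3}  old={}  +wl: 
  step 3. node 2  ⊔preds={0,2,3}  new={0,2,3}  old={}  +wl: 
  step 4. node 3  ⊔preds={}  new={0,3}  old={0}  +wl: 1,2
  step 5. node 4  ⊔preds={0,1,2,3}  new={1,2}  old={2}  +wl: 0
  step 6. node 5  ⊔preds={0,3}  new={0,3}  old={}  +wl: 
  step 7. node 6  ⊔preds={0,2,3}  new={0,1,2,3}  old={0,3}  +wl: 5
  step 8. node 1  ⊔preds={0,1,2,3}  new={0,1,2,3}  stable
  step 9. node 2  ⊔preds={0,1,2,3}  new={0,1,2,3}  old={0,2,3}  +wl: 6
  step 10. node 0  ⊔preds={0,1,2,3}  new={2}  stable
  step 11. node 5  ⊔preds={0,1,2,3}  new={0,1,2,3}  old={0,3}  +wl: 0
  step 12. node 6  ⊔preds={0,1,2,3}  new={0,1,2,3}  stable
  step 13. node 0  ⊔preds={0,1,2,3}  new={2}  stable

Least fixpoint reached:
  node 0: {2}
  node 1: {0,1,2,3}
  node 2: {0,1,2,3}
  node 3: {0,3}
  node 4: {1,2}
  node 5: {0,1,2,3}
  node 6: {0,1,2,3}

{0,1,2,3}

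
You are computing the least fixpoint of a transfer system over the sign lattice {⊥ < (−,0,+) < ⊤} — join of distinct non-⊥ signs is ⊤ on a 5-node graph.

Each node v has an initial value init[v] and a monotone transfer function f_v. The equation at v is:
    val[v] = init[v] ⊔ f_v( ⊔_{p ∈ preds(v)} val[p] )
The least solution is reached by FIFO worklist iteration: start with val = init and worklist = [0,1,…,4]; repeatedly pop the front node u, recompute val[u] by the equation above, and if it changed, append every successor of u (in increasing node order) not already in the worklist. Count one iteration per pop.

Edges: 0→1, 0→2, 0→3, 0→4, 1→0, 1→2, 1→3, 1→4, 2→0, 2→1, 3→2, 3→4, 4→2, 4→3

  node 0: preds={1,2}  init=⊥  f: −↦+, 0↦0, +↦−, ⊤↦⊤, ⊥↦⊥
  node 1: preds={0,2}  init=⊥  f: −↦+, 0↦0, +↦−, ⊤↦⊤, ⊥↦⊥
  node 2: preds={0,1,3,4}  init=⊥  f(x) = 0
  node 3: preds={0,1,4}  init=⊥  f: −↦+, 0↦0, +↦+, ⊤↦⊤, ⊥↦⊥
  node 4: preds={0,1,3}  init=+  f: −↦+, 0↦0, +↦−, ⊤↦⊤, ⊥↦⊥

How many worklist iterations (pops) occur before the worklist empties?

12

Iteration log — 12 steps:
  step 1. node 0  ⊔preds=⊥  new=⊥  stable
  step 2. node 1  ⊔preds=⊥  new=⊥  stable
  step 3. node 2  ⊔preds=+  new=0  old=⊥  +wl: 0,1
  step 4. node 3  ⊔preds=+  new=+  old=⊥  +wl: 2
  step 5. node 4  ⊔preds=+  new=⊤  old=+  +wl: 3
  step 6. node 0  ⊔preds=0  new=0  old=⊥  +wl: 4
  step 7. node 1  ⊔preds=0  new=0  old=⊥  +wl: 0
  step 8. node 2  ⊔preds=⊤  new=0  stable
  step 9. node 3  ⊔preds=⊤  new=⊤  old=+  +wl: 2
  step 10. node 4  ⊔preds=⊤  new=⊤  stable
  step 11. node 0  ⊔preds=0  new=0  stable
  step 12. node 2  ⊔preds=⊤  new=0  stable

Least fixpoint reached:
  node 0: 0
  node 1: 0
  node 2: 0
  node 3: ⊤
  node 4: ⊤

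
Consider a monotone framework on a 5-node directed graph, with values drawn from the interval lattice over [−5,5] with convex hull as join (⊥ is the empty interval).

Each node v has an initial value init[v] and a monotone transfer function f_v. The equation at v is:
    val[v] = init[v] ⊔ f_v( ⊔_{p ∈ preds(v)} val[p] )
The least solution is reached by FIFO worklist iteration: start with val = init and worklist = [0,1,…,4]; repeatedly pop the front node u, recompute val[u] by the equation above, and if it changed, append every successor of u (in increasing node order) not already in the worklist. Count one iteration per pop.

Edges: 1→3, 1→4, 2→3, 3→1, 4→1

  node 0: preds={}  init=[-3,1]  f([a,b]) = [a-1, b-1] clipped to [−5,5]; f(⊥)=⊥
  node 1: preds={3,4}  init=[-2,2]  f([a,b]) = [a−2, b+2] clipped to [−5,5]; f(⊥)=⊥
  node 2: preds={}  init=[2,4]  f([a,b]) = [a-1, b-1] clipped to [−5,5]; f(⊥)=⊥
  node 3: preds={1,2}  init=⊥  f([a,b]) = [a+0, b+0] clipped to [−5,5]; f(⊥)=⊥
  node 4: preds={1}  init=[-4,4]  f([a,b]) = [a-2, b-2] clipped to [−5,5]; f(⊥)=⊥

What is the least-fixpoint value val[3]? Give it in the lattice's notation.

Iteration log — 6 steps:
  step 1. node 0  ⊔preds=⊥  new=[-3,1]  stable
  step 2. node 1  ⊔preds=[-4,4]  new=[-5,5]  old=[-2,2]  +wl: 
  step 3. node 2  ⊔preds=⊥  new=[2,4]  stable
  step 4. node 3  ⊔preds=[-5,5]  new=[-5,5]  old=⊥  +wl: 1
  step 5. node 4  ⊔preds=[-5,5]  new=[-5,4]  old=[-4,4]  +wl: 
  step 6. node 1  ⊔preds=[-5,5]  new=[-5,5]  stable

Least fixpoint reached:
  node 0: [-3,1]
  node 1: [-5,5]
  node 2: [2,4]
  node 3: [-5,5]
  node 4: [-5,4]

[-5,5]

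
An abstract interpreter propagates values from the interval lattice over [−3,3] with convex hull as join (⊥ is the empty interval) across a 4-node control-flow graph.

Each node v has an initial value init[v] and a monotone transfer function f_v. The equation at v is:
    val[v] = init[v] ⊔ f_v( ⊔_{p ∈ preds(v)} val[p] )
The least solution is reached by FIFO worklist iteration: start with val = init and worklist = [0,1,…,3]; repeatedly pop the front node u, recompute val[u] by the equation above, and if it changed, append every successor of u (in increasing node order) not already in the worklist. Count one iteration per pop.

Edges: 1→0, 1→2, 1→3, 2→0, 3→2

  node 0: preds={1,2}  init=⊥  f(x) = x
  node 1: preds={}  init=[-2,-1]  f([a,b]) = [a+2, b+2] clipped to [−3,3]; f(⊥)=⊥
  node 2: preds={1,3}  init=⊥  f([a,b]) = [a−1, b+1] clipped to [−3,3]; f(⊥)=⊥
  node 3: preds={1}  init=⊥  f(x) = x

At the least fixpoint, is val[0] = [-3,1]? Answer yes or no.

no

Trace (6 dequeues):
  [1] u=0 | in [-2,-1] | out [-2,-1] | prev ⊥ | push {}
  [2] u=1 | in ⊥ | out [-2,-1] | ==
  [3] u=2 | in [-2,-1] | out [-3,0] | prev ⊥ | push {0}
  [4] u=3 | in [-2,-1] | out [-2,-1] | prev ⊥ | push {2}
  [5] u=0 | in [-3,0] | out [-3,0] | prev [-2,-1] | push {}
  [6] u=2 | in [-2,-1] | out [-3,0] | ==

Converged values:
  [0] [-3,0]
  [1] [-2,-1]
  [2] [-3,0]
  [3] [-2,-1]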